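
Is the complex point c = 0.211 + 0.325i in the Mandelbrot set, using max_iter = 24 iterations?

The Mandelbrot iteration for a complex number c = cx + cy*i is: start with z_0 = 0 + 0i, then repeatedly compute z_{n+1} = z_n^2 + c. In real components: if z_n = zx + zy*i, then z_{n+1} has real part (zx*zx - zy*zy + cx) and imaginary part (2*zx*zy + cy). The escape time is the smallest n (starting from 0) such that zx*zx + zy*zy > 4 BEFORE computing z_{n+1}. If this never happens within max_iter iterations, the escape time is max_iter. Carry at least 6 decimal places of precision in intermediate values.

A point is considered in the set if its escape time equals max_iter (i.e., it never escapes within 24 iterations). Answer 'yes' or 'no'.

Answer: yes

Derivation:
z_0 = 0 + 0i, c = 0.2110 + 0.3250i
Iter 1: z = 0.2110 + 0.3250i, |z|^2 = 0.1501
Iter 2: z = 0.1499 + 0.4622i, |z|^2 = 0.2361
Iter 3: z = 0.0199 + 0.4635i, |z|^2 = 0.2153
Iter 4: z = -0.0035 + 0.3434i, |z|^2 = 0.1180
Iter 5: z = 0.0931 + 0.3226i, |z|^2 = 0.1127
Iter 6: z = 0.1156 + 0.3850i, |z|^2 = 0.1616
Iter 7: z = 0.0761 + 0.4140i, |z|^2 = 0.1772
Iter 8: z = 0.0454 + 0.3880i, |z|^2 = 0.1526
Iter 9: z = 0.0625 + 0.3602i, |z|^2 = 0.1337
Iter 10: z = 0.0851 + 0.3700i, |z|^2 = 0.1442
Iter 11: z = 0.0813 + 0.3880i, |z|^2 = 0.1572
Iter 12: z = 0.0671 + 0.3881i, |z|^2 = 0.1551
Iter 13: z = 0.0649 + 0.3771i, |z|^2 = 0.1464
Iter 14: z = 0.0730 + 0.3739i, |z|^2 = 0.1451
Iter 15: z = 0.0765 + 0.3796i, |z|^2 = 0.1500
Iter 16: z = 0.0727 + 0.3831i, |z|^2 = 0.1521
Iter 17: z = 0.0695 + 0.3807i, |z|^2 = 0.1498
Iter 18: z = 0.0709 + 0.3779i, |z|^2 = 0.1479
Iter 19: z = 0.0732 + 0.3786i, |z|^2 = 0.1487
Iter 20: z = 0.0730 + 0.3804i, |z|^2 = 0.1500
Iter 21: z = 0.0716 + 0.3806i, |z|^2 = 0.1500
Iter 22: z = 0.0713 + 0.3795i, |z|^2 = 0.1491
Iter 23: z = 0.0721 + 0.3791i, |z|^2 = 0.1489
Did not escape in 24 iterations → in set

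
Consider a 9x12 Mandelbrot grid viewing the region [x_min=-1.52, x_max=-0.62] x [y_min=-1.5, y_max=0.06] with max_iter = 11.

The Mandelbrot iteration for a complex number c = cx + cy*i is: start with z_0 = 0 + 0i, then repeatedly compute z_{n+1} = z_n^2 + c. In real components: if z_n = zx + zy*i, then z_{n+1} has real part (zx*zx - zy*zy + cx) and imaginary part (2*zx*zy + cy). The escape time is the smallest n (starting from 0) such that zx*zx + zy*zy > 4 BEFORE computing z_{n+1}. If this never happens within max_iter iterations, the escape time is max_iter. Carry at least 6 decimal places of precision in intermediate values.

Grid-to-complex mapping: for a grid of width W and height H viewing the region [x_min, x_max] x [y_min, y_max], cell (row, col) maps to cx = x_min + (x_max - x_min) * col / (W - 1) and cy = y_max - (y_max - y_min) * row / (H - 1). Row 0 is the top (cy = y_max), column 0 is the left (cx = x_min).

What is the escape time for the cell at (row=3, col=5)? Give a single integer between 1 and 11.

Answer: 8

Derivation:
z_0 = 0 + 0i, c = -0.9575 + -0.3655i
Iter 1: z = -0.9575 + -0.3655i, |z|^2 = 1.0504
Iter 2: z = -0.1743 + 0.3344i, |z|^2 = 0.1422
Iter 3: z = -1.0390 + -0.4820i, |z|^2 = 1.3117
Iter 4: z = -0.1104 + 0.6361i, |z|^2 = 0.4168
Iter 5: z = -1.3499 + -0.5059i, |z|^2 = 2.0782
Iter 6: z = 0.6088 + 1.0003i, |z|^2 = 1.3714
Iter 7: z = -1.5875 + 0.8526i, |z|^2 = 3.2472
Iter 8: z = 0.8357 + -3.0726i, |z|^2 = 10.1392
Escaped at iteration 8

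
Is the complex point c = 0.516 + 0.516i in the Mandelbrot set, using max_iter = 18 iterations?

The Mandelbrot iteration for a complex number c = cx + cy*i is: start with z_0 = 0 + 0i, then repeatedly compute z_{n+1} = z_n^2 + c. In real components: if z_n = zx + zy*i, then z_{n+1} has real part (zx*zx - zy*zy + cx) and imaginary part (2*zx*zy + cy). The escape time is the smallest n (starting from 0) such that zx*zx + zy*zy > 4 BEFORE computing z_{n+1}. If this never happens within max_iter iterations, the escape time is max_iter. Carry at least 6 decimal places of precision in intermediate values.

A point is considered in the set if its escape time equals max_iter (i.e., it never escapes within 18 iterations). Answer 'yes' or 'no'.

Answer: no

Derivation:
z_0 = 0 + 0i, c = 0.5160 + 0.5160i
Iter 1: z = 0.5160 + 0.5160i, |z|^2 = 0.5325
Iter 2: z = 0.5160 + 1.0485i, |z|^2 = 1.3656
Iter 3: z = -0.3171 + 1.5981i, |z|^2 = 2.6544
Iter 4: z = -1.9372 + -0.4976i, |z|^2 = 4.0005
Escaped at iteration 4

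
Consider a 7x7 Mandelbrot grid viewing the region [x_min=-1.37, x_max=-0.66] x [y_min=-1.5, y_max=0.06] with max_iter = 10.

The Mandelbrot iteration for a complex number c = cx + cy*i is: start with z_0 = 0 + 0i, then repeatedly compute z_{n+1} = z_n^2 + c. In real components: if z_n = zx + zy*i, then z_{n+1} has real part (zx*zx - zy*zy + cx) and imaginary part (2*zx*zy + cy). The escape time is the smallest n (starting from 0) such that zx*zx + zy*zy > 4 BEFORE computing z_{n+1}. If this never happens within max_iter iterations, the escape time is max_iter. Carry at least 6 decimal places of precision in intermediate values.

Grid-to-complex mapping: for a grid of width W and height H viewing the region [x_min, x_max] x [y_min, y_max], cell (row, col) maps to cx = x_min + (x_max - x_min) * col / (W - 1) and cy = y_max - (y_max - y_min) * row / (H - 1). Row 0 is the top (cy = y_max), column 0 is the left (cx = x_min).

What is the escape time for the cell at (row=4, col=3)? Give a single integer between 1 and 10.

Answer: 3

Derivation:
z_0 = 0 + 0i, c = -1.0150 + -0.9800i
Iter 1: z = -1.0150 + -0.9800i, |z|^2 = 1.9906
Iter 2: z = -0.9452 + 1.0094i, |z|^2 = 1.9122
Iter 3: z = -1.1405 + -2.8881i, |z|^2 = 9.6420
Escaped at iteration 3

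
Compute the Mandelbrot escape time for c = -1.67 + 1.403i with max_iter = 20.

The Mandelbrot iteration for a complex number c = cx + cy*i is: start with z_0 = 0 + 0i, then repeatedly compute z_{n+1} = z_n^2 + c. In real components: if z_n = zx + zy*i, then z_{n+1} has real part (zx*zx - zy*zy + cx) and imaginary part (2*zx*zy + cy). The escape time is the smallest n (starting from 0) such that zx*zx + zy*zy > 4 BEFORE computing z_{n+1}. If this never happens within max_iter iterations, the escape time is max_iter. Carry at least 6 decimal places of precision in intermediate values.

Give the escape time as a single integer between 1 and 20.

z_0 = 0 + 0i, c = -1.6700 + 1.4030i
Iter 1: z = -1.6700 + 1.4030i, |z|^2 = 4.7573
Escaped at iteration 1

Answer: 1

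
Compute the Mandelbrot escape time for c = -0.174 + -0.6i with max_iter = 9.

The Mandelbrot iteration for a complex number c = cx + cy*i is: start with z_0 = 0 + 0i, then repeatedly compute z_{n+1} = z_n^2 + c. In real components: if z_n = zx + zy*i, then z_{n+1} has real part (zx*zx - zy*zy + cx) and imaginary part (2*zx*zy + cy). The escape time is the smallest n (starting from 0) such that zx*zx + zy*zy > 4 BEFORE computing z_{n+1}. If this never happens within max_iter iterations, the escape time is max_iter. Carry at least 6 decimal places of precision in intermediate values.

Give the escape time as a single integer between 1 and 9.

Answer: 9

Derivation:
z_0 = 0 + 0i, c = -0.1740 + -0.6000i
Iter 1: z = -0.1740 + -0.6000i, |z|^2 = 0.3903
Iter 2: z = -0.5037 + -0.3912i, |z|^2 = 0.4068
Iter 3: z = -0.0733 + -0.2059i, |z|^2 = 0.0478
Iter 4: z = -0.2110 + -0.5698i, |z|^2 = 0.3692
Iter 5: z = -0.4542 + -0.3595i, |z|^2 = 0.3355
Iter 6: z = -0.0970 + -0.2734i, |z|^2 = 0.0842
Iter 7: z = -0.2394 + -0.5470i, |z|^2 = 0.3565
Iter 8: z = -0.4159 + -0.3382i, |z|^2 = 0.2873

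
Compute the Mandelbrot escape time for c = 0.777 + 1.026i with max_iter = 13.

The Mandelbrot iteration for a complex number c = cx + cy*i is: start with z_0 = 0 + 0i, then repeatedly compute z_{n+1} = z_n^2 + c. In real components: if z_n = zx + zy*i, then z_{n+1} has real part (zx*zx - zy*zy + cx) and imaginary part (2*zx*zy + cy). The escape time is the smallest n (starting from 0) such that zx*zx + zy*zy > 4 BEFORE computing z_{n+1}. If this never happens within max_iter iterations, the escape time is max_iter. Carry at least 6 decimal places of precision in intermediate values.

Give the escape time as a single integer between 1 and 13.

Answer: 2

Derivation:
z_0 = 0 + 0i, c = 0.7770 + 1.0260i
Iter 1: z = 0.7770 + 1.0260i, |z|^2 = 1.6564
Iter 2: z = 0.3281 + 2.6204i, |z|^2 = 6.9741
Escaped at iteration 2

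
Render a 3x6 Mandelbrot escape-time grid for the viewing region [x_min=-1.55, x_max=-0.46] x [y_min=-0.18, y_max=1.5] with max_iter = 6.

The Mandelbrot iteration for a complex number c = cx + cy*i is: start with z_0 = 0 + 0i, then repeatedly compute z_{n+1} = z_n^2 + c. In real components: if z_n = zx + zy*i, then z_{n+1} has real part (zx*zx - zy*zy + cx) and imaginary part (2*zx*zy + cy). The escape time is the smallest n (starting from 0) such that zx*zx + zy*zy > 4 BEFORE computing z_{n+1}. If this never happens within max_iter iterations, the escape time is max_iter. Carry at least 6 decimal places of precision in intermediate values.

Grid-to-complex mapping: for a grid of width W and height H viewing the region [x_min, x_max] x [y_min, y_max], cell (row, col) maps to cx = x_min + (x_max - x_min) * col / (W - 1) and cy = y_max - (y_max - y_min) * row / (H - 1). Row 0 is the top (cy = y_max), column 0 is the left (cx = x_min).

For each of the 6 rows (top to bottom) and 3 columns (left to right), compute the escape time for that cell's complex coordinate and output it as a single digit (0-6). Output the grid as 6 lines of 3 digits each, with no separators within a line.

(row=0, col=0): c = -1.5500 + 1.5000i → escape time 1
(row=0, col=1): c = -1.0050 + 1.5000i → escape time 2
(row=0, col=2): c = -0.4600 + 1.5000i → escape time 2
(row=1, col=0): c = -1.5500 + 1.1640i → escape time 2
(row=1, col=1): c = -1.0050 + 1.1640i → escape time 3
(row=1, col=2): c = -0.4600 + 1.1640i → escape time 3
(row=2, col=0): c = -1.5500 + 0.8280i → escape time 3
(row=2, col=1): c = -1.0050 + 0.8280i → escape time 3
(row=2, col=2): c = -0.4600 + 0.8280i → escape time 5
(row=3, col=0): c = -1.5500 + 0.4920i → escape time 3
(row=3, col=1): c = -1.0050 + 0.4920i → escape time 5
(row=3, col=2): c = -0.4600 + 0.4920i → escape time 6
(row=4, col=0): c = -1.5500 + 0.1560i → escape time 5
(row=4, col=1): c = -1.0050 + 0.1560i → escape time 6
(row=4, col=2): c = -0.4600 + 0.1560i → escape time 6
(row=5, col=0): c = -1.5500 + -0.1800i → escape time 5
(row=5, col=1): c = -1.0050 + -0.1800i → escape time 6
(row=5, col=2): c = -0.4600 + -0.1800i → escape time 6

Answer: 122
233
335
356
566
566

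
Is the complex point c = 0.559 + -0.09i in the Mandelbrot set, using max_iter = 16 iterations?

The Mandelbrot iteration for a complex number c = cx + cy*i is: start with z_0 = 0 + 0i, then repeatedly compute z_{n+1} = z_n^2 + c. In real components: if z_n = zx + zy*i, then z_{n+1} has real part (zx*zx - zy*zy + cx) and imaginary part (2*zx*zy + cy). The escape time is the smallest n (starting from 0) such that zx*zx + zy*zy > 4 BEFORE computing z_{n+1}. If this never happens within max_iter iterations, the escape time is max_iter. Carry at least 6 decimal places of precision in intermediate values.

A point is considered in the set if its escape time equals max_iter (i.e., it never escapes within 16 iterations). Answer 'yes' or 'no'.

z_0 = 0 + 0i, c = 0.5590 + -0.0900i
Iter 1: z = 0.5590 + -0.0900i, |z|^2 = 0.3206
Iter 2: z = 0.8634 + -0.1906i, |z|^2 = 0.7818
Iter 3: z = 1.2681 + -0.4192i, |z|^2 = 1.7837
Iter 4: z = 1.9914 + -1.1531i, |z|^2 = 5.2951
Escaped at iteration 4

Answer: no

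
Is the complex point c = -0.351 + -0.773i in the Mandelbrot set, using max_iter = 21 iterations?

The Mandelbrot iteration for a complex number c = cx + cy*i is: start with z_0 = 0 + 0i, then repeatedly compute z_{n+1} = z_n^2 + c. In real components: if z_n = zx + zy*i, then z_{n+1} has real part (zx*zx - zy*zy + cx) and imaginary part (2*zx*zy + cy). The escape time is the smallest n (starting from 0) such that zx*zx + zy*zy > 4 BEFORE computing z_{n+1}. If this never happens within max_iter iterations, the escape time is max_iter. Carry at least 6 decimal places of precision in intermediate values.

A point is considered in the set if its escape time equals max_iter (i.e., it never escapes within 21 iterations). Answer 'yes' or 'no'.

z_0 = 0 + 0i, c = -0.3510 + -0.7730i
Iter 1: z = -0.3510 + -0.7730i, |z|^2 = 0.7207
Iter 2: z = -0.8253 + -0.2304i, |z|^2 = 0.7342
Iter 3: z = 0.2771 + -0.3928i, |z|^2 = 0.2311
Iter 4: z = -0.4285 + -0.9907i, |z|^2 = 1.1650
Iter 5: z = -1.1488 + 0.0760i, |z|^2 = 1.3256
Iter 6: z = 0.9631 + -0.9475i, |z|^2 = 1.8253
Iter 7: z = -0.3213 + -2.5981i, |z|^2 = 6.8533
Escaped at iteration 7

Answer: no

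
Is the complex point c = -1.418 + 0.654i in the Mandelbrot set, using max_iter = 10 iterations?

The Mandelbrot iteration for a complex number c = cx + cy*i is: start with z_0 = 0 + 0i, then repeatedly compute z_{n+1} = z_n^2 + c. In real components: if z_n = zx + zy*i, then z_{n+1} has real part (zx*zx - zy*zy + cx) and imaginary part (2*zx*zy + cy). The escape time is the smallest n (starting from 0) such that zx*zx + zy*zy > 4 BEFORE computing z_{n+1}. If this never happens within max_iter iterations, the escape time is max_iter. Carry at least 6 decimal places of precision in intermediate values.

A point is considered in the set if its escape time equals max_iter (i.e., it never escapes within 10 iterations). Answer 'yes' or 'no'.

Answer: no

Derivation:
z_0 = 0 + 0i, c = -1.4180 + 0.6540i
Iter 1: z = -1.4180 + 0.6540i, |z|^2 = 2.4384
Iter 2: z = 0.1650 + -1.2007i, |z|^2 = 1.4690
Iter 3: z = -2.8326 + 0.2577i, |z|^2 = 8.0898
Escaped at iteration 3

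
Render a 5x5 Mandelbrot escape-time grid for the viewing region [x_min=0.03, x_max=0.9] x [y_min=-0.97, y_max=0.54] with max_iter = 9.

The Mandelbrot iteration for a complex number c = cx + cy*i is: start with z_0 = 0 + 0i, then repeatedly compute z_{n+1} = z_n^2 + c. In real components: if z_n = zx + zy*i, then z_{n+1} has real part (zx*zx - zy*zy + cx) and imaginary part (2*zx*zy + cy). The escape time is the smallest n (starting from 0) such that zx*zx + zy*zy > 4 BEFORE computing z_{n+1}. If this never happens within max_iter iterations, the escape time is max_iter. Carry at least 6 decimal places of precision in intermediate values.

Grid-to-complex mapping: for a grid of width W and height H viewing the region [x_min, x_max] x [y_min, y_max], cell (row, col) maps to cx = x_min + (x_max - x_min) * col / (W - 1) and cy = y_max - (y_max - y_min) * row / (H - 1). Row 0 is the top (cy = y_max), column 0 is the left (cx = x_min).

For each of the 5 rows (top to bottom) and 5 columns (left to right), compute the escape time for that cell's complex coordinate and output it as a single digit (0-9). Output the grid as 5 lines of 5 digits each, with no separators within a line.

Answer: 99532
99633
99633
99532
64322

Derivation:
(row=0, col=0): c = 0.0300 + 0.5400i → escape time 9
(row=0, col=1): c = 0.2475 + 0.5400i → escape time 9
(row=0, col=2): c = 0.4650 + 0.5400i → escape time 5
(row=0, col=3): c = 0.6825 + 0.5400i → escape time 3
(row=0, col=4): c = 0.9000 + 0.5400i → escape time 2
(row=1, col=0): c = 0.0300 + 0.1625i → escape time 9
(row=1, col=1): c = 0.2475 + 0.1625i → escape time 9
(row=1, col=2): c = 0.4650 + 0.1625i → escape time 6
(row=1, col=3): c = 0.6825 + 0.1625i → escape time 3
(row=1, col=4): c = 0.9000 + 0.1625i → escape time 3
(row=2, col=0): c = 0.0300 + -0.2150i → escape time 9
(row=2, col=1): c = 0.2475 + -0.2150i → escape time 9
(row=2, col=2): c = 0.4650 + -0.2150i → escape time 6
(row=2, col=3): c = 0.6825 + -0.2150i → escape time 3
(row=2, col=4): c = 0.9000 + -0.2150i → escape time 3
(row=3, col=0): c = 0.0300 + -0.5925i → escape time 9
(row=3, col=1): c = 0.2475 + -0.5925i → escape time 9
(row=3, col=2): c = 0.4650 + -0.5925i → escape time 5
(row=3, col=3): c = 0.6825 + -0.5925i → escape time 3
(row=3, col=4): c = 0.9000 + -0.5925i → escape time 2
(row=4, col=0): c = 0.0300 + -0.9700i → escape time 6
(row=4, col=1): c = 0.2475 + -0.9700i → escape time 4
(row=4, col=2): c = 0.4650 + -0.9700i → escape time 3
(row=4, col=3): c = 0.6825 + -0.9700i → escape time 2
(row=4, col=4): c = 0.9000 + -0.9700i → escape time 2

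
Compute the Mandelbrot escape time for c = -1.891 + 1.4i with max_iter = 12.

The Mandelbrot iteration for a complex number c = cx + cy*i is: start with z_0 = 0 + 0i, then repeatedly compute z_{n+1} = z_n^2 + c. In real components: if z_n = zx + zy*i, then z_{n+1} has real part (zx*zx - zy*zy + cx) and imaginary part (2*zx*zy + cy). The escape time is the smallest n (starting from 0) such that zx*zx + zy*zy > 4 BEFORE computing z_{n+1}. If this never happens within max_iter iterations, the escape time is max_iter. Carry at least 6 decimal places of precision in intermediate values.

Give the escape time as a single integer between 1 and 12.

z_0 = 0 + 0i, c = -1.8910 + 1.4000i
Iter 1: z = -1.8910 + 1.4000i, |z|^2 = 5.5359
Escaped at iteration 1

Answer: 1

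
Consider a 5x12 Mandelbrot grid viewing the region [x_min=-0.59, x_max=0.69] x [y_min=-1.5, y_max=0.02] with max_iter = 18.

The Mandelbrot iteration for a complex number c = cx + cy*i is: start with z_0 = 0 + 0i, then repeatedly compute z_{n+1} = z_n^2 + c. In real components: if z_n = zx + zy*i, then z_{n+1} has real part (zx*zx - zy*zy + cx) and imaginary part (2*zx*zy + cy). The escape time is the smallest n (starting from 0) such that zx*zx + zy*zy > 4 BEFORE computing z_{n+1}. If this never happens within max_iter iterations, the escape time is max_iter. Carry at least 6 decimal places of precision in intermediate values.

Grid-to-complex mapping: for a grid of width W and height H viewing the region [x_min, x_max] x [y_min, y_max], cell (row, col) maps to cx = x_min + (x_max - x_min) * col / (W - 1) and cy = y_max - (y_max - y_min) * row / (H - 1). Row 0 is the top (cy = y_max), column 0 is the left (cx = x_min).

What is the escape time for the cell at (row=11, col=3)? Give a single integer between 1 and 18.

Answer: 2

Derivation:
z_0 = 0 + 0i, c = 0.3700 + -1.5000i
Iter 1: z = 0.3700 + -1.5000i, |z|^2 = 2.3869
Iter 2: z = -1.7431 + -2.6100i, |z|^2 = 9.8505
Escaped at iteration 2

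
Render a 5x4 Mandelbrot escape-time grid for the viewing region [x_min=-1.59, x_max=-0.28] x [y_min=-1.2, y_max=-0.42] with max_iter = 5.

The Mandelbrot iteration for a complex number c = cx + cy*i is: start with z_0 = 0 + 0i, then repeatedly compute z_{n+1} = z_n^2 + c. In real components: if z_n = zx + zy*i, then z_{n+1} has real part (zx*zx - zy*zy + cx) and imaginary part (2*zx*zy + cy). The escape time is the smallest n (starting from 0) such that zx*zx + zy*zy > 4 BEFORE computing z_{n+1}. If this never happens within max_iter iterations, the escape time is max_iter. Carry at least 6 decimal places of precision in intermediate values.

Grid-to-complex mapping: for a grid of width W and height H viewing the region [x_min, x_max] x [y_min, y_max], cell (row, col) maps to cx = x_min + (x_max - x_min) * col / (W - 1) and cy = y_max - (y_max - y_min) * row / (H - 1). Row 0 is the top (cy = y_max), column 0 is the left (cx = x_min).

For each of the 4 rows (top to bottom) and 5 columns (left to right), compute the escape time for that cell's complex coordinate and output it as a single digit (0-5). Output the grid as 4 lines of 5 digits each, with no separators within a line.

Answer: 35555
33455
23345
22333

Derivation:
(row=0, col=0): c = -1.5900 + -0.4200i → escape time 3
(row=0, col=1): c = -1.2625 + -0.4200i → escape time 5
(row=0, col=2): c = -0.9350 + -0.4200i → escape time 5
(row=0, col=3): c = -0.6075 + -0.4200i → escape time 5
(row=0, col=4): c = -0.2800 + -0.4200i → escape time 5
(row=1, col=0): c = -1.5900 + -0.6800i → escape time 3
(row=1, col=1): c = -1.2625 + -0.6800i → escape time 3
(row=1, col=2): c = -0.9350 + -0.6800i → escape time 4
(row=1, col=3): c = -0.6075 + -0.6800i → escape time 5
(row=1, col=4): c = -0.2800 + -0.6800i → escape time 5
(row=2, col=0): c = -1.5900 + -0.9400i → escape time 2
(row=2, col=1): c = -1.2625 + -0.9400i → escape time 3
(row=2, col=2): c = -0.9350 + -0.9400i → escape time 3
(row=2, col=3): c = -0.6075 + -0.9400i → escape time 4
(row=2, col=4): c = -0.2800 + -0.9400i → escape time 5
(row=3, col=0): c = -1.5900 + -1.2000i → escape time 2
(row=3, col=1): c = -1.2625 + -1.2000i → escape time 2
(row=3, col=2): c = -0.9350 + -1.2000i → escape time 3
(row=3, col=3): c = -0.6075 + -1.2000i → escape time 3
(row=3, col=4): c = -0.2800 + -1.2000i → escape time 3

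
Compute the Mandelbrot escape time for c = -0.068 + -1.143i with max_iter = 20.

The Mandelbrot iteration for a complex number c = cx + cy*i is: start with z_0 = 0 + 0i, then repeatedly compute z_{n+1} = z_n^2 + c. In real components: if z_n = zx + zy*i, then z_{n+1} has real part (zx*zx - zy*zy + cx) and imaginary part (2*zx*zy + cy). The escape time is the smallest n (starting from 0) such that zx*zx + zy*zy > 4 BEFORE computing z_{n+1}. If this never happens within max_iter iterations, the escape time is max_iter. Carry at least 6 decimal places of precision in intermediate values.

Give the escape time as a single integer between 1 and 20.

z_0 = 0 + 0i, c = -0.0680 + -1.1430i
Iter 1: z = -0.0680 + -1.1430i, |z|^2 = 1.3111
Iter 2: z = -1.3698 + -0.9876i, |z|^2 = 2.8517
Iter 3: z = 0.8332 + 1.5625i, |z|^2 = 3.1357
Iter 4: z = -1.8154 + 1.4607i, |z|^2 = 5.4293
Escaped at iteration 4

Answer: 4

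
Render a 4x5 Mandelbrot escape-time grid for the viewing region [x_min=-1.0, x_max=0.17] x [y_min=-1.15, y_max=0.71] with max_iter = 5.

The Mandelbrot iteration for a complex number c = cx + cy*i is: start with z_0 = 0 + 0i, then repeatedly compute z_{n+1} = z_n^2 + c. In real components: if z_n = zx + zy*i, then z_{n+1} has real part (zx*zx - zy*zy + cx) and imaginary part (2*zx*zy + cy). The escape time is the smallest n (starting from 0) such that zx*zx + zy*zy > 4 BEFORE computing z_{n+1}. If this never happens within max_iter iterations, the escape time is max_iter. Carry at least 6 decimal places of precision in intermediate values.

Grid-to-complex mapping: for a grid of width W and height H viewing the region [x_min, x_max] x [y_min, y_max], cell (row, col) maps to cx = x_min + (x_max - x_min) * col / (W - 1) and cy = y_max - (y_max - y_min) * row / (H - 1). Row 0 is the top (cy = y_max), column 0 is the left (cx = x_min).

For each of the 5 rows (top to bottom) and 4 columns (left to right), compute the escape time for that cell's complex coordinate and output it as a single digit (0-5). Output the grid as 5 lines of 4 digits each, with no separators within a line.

(row=0, col=0): c = -1.0000 + 0.7100i → escape time 4
(row=0, col=1): c = -0.6100 + 0.7100i → escape time 5
(row=0, col=2): c = -0.2200 + 0.7100i → escape time 5
(row=0, col=3): c = 0.1700 + 0.7100i → escape time 5
(row=1, col=0): c = -1.0000 + 0.2450i → escape time 5
(row=1, col=1): c = -0.6100 + 0.2450i → escape time 5
(row=1, col=2): c = -0.2200 + 0.2450i → escape time 5
(row=1, col=3): c = 0.1700 + 0.2450i → escape time 5
(row=2, col=0): c = -1.0000 + -0.2200i → escape time 5
(row=2, col=1): c = -0.6100 + -0.2200i → escape time 5
(row=2, col=2): c = -0.2200 + -0.2200i → escape time 5
(row=2, col=3): c = 0.1700 + -0.2200i → escape time 5
(row=3, col=0): c = -1.0000 + -0.6850i → escape time 4
(row=3, col=1): c = -0.6100 + -0.6850i → escape time 5
(row=3, col=2): c = -0.2200 + -0.6850i → escape time 5
(row=3, col=3): c = 0.1700 + -0.6850i → escape time 5
(row=4, col=0): c = -1.0000 + -1.1500i → escape time 3
(row=4, col=1): c = -0.6100 + -1.1500i → escape time 3
(row=4, col=2): c = -0.2200 + -1.1500i → escape time 4
(row=4, col=3): c = 0.1700 + -1.1500i → escape time 3

Answer: 4555
5555
5555
4555
3343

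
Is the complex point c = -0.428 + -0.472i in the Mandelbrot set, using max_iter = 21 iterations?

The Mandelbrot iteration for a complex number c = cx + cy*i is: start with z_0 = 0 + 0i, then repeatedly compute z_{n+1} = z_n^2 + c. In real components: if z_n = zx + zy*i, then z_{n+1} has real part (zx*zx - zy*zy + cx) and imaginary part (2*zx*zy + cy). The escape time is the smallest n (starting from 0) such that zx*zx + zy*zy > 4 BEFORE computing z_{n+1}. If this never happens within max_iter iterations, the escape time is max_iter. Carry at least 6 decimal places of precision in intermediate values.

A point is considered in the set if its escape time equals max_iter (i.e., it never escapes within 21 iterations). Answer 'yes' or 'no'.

Answer: yes

Derivation:
z_0 = 0 + 0i, c = -0.4280 + -0.4720i
Iter 1: z = -0.4280 + -0.4720i, |z|^2 = 0.4060
Iter 2: z = -0.4676 + -0.0680i, |z|^2 = 0.2233
Iter 3: z = -0.2140 + -0.4084i, |z|^2 = 0.2126
Iter 4: z = -0.5490 + -0.2972i, |z|^2 = 0.3898
Iter 5: z = -0.2149 + -0.1456i, |z|^2 = 0.0674
Iter 6: z = -0.4030 + -0.4094i, |z|^2 = 0.3300
Iter 7: z = -0.4332 + -0.1420i, |z|^2 = 0.2078
Iter 8: z = -0.2605 + -0.3490i, |z|^2 = 0.1897
Iter 9: z = -0.4819 + -0.2902i, |z|^2 = 0.3164
Iter 10: z = -0.2800 + -0.1923i, |z|^2 = 0.1154
Iter 11: z = -0.3866 + -0.3643i, |z|^2 = 0.2822
Iter 12: z = -0.4113 + -0.1903i, |z|^2 = 0.2053
Iter 13: z = -0.2951 + -0.3155i, |z|^2 = 0.1866
Iter 14: z = -0.4405 + -0.2858i, |z|^2 = 0.2757
Iter 15: z = -0.3157 + -0.2202i, |z|^2 = 0.1482
Iter 16: z = -0.3768 + -0.3330i, |z|^2 = 0.2529
Iter 17: z = -0.3969 + -0.2211i, |z|^2 = 0.2064
Iter 18: z = -0.3194 + -0.2965i, |z|^2 = 0.1899
Iter 19: z = -0.4139 + -0.2826i, |z|^2 = 0.2512
Iter 20: z = -0.3365 + -0.2381i, |z|^2 = 0.1699
Did not escape in 21 iterations → in set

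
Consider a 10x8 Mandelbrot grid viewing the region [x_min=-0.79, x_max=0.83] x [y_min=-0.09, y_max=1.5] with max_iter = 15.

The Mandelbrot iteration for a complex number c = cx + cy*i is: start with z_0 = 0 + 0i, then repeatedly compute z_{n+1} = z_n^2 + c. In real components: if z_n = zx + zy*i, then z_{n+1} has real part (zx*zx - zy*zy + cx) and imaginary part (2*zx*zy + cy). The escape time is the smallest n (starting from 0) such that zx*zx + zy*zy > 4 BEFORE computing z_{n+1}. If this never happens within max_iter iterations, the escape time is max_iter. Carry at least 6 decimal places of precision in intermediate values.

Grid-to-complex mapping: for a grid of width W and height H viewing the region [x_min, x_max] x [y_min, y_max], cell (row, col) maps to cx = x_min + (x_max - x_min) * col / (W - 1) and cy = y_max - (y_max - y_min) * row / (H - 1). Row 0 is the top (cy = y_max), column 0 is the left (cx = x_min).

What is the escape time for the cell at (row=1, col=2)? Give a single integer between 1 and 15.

Answer: 3

Derivation:
z_0 = 0 + 0i, c = -0.4300 + 1.2729i
Iter 1: z = -0.4300 + 1.2729i, |z|^2 = 1.8051
Iter 2: z = -1.8653 + 0.1782i, |z|^2 = 3.5110
Iter 3: z = 3.0175 + 0.6081i, |z|^2 = 9.4748
Escaped at iteration 3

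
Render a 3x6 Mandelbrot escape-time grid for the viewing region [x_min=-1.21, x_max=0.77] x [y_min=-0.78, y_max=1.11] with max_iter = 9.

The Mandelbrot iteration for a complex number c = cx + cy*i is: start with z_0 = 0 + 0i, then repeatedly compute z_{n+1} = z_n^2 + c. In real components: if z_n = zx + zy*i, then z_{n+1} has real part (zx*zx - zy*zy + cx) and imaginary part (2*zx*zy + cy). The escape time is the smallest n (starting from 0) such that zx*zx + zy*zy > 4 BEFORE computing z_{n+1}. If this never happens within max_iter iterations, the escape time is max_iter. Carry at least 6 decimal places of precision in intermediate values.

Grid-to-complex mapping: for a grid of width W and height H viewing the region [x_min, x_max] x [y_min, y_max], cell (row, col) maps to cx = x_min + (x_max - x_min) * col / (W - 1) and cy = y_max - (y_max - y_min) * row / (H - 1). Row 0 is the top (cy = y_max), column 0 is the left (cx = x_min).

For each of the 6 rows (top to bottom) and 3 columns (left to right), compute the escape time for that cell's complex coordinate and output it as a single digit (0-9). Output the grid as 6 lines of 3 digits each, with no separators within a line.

Answer: 382
392
993
993
793
392

Derivation:
(row=0, col=0): c = -1.2100 + 1.1100i → escape time 3
(row=0, col=1): c = -0.2200 + 1.1100i → escape time 8
(row=0, col=2): c = 0.7700 + 1.1100i → escape time 2
(row=1, col=0): c = -1.2100 + 0.7320i → escape time 3
(row=1, col=1): c = -0.2200 + 0.7320i → escape time 9
(row=1, col=2): c = 0.7700 + 0.7320i → escape time 2
(row=2, col=0): c = -1.2100 + 0.3540i → escape time 9
(row=2, col=1): c = -0.2200 + 0.3540i → escape time 9
(row=2, col=2): c = 0.7700 + 0.3540i → escape time 3
(row=3, col=0): c = -1.2100 + -0.0240i → escape time 9
(row=3, col=1): c = -0.2200 + -0.0240i → escape time 9
(row=3, col=2): c = 0.7700 + -0.0240i → escape time 3
(row=4, col=0): c = -1.2100 + -0.4020i → escape time 7
(row=4, col=1): c = -0.2200 + -0.4020i → escape time 9
(row=4, col=2): c = 0.7700 + -0.4020i → escape time 3
(row=5, col=0): c = -1.2100 + -0.7800i → escape time 3
(row=5, col=1): c = -0.2200 + -0.7800i → escape time 9
(row=5, col=2): c = 0.7700 + -0.7800i → escape time 2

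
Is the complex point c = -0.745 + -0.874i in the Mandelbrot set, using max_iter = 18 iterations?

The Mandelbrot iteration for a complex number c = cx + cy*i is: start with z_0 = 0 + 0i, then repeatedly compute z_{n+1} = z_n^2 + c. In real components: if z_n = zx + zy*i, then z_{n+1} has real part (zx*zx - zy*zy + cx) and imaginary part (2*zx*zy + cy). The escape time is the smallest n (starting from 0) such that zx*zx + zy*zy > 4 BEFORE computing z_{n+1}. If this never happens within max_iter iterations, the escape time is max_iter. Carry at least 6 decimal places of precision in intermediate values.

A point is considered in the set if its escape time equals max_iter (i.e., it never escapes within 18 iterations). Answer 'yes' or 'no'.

z_0 = 0 + 0i, c = -0.7450 + -0.8740i
Iter 1: z = -0.7450 + -0.8740i, |z|^2 = 1.3189
Iter 2: z = -0.9539 + 0.4283i, |z|^2 = 1.0932
Iter 3: z = -0.0186 + -1.6910i, |z|^2 = 2.8598
Iter 4: z = -3.6041 + -0.8112i, |z|^2 = 13.6476
Escaped at iteration 4

Answer: no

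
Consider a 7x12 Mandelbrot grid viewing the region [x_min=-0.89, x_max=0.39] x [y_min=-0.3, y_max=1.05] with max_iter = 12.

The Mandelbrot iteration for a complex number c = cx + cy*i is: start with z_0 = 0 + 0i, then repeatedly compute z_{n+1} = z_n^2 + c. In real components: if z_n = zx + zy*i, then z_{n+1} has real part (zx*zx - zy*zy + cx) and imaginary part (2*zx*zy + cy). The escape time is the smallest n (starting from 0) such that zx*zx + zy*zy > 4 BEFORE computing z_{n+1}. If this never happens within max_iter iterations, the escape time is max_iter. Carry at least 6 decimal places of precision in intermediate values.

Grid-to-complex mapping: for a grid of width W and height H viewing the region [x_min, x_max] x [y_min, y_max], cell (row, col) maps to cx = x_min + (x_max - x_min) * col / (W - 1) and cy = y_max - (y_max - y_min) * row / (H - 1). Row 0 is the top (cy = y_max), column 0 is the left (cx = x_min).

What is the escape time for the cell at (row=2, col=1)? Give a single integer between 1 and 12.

z_0 = 0 + 0i, c = -0.6767 + 0.8045i
Iter 1: z = -0.6767 + 0.8045i, |z|^2 = 1.1052
Iter 2: z = -0.8661 + -0.2843i, |z|^2 = 0.8309
Iter 3: z = -0.0074 + 1.2970i, |z|^2 = 1.6821
Iter 4: z = -2.3587 + 0.7854i, |z|^2 = 6.1803
Escaped at iteration 4

Answer: 4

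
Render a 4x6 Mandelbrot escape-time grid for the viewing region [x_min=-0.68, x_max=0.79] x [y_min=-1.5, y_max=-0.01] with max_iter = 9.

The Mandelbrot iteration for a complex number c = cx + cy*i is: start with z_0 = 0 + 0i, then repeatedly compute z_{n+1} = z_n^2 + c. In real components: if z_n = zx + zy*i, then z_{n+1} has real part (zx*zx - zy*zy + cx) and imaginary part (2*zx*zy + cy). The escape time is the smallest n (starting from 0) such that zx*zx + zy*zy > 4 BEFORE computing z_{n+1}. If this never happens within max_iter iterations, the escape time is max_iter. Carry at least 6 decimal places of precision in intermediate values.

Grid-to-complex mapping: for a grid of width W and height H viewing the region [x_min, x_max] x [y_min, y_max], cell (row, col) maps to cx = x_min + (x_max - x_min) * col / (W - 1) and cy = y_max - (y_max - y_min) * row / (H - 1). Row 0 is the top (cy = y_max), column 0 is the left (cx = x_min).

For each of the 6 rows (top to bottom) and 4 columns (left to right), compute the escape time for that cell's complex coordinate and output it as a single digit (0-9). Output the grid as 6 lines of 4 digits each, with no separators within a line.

Answer: 9993
9993
6993
4942
3322
2222

Derivation:
(row=0, col=0): c = -0.6800 + -0.0100i → escape time 9
(row=0, col=1): c = -0.1900 + -0.0100i → escape time 9
(row=0, col=2): c = 0.3000 + -0.0100i → escape time 9
(row=0, col=3): c = 0.7900 + -0.0100i → escape time 3
(row=1, col=0): c = -0.6800 + -0.3080i → escape time 9
(row=1, col=1): c = -0.1900 + -0.3080i → escape time 9
(row=1, col=2): c = 0.3000 + -0.3080i → escape time 9
(row=1, col=3): c = 0.7900 + -0.3080i → escape time 3
(row=2, col=0): c = -0.6800 + -0.6060i → escape time 6
(row=2, col=1): c = -0.1900 + -0.6060i → escape time 9
(row=2, col=2): c = 0.3000 + -0.6060i → escape time 9
(row=2, col=3): c = 0.7900 + -0.6060i → escape time 3
(row=3, col=0): c = -0.6800 + -0.9040i → escape time 4
(row=3, col=1): c = -0.1900 + -0.9040i → escape time 9
(row=3, col=2): c = 0.3000 + -0.9040i → escape time 4
(row=3, col=3): c = 0.7900 + -0.9040i → escape time 2
(row=4, col=0): c = -0.6800 + -1.2020i → escape time 3
(row=4, col=1): c = -0.1900 + -1.2020i → escape time 3
(row=4, col=2): c = 0.3000 + -1.2020i → escape time 2
(row=4, col=3): c = 0.7900 + -1.2020i → escape time 2
(row=5, col=0): c = -0.6800 + -1.5000i → escape time 2
(row=5, col=1): c = -0.1900 + -1.5000i → escape time 2
(row=5, col=2): c = 0.3000 + -1.5000i → escape time 2
(row=5, col=3): c = 0.7900 + -1.5000i → escape time 2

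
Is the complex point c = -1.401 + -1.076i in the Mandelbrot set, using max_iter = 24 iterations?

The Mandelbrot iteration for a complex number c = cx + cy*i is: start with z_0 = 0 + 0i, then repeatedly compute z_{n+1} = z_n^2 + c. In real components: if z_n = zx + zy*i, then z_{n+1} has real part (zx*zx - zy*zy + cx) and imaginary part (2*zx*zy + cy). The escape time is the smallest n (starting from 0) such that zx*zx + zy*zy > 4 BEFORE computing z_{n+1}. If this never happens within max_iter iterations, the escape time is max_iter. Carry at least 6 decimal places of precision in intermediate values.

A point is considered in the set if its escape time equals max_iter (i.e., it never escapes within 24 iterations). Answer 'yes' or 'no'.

Answer: no

Derivation:
z_0 = 0 + 0i, c = -1.4010 + -1.0760i
Iter 1: z = -1.4010 + -1.0760i, |z|^2 = 3.1206
Iter 2: z = -0.5960 + 1.9390i, |z|^2 = 4.1147
Escaped at iteration 2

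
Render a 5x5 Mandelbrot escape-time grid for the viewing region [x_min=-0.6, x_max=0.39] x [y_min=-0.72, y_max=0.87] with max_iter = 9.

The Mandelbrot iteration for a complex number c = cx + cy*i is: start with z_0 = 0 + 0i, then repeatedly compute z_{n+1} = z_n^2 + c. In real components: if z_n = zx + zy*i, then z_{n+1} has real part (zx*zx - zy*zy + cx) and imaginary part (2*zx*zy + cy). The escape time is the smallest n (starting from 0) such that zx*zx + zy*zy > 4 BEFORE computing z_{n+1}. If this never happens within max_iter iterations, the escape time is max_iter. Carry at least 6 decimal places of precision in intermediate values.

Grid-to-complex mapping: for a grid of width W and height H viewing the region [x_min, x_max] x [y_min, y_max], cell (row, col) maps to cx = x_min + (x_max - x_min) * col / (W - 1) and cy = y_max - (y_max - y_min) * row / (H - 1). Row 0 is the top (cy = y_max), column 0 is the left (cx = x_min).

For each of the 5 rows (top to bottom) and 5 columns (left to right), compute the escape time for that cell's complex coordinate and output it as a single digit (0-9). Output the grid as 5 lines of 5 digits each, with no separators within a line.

(row=0, col=0): c = -0.6000 + 0.8700i → escape time 4
(row=0, col=1): c = -0.3525 + 0.8700i → escape time 6
(row=0, col=2): c = -0.1050 + 0.8700i → escape time 9
(row=0, col=3): c = 0.1425 + 0.8700i → escape time 5
(row=0, col=4): c = 0.3900 + 0.8700i → escape time 4
(row=1, col=0): c = -0.6000 + 0.4725i → escape time 9
(row=1, col=1): c = -0.3525 + 0.4725i → escape time 9
(row=1, col=2): c = -0.1050 + 0.4725i → escape time 9
(row=1, col=3): c = 0.1425 + 0.4725i → escape time 9
(row=1, col=4): c = 0.3900 + 0.4725i → escape time 7
(row=2, col=0): c = -0.6000 + 0.0750i → escape time 9
(row=2, col=1): c = -0.3525 + 0.0750i → escape time 9
(row=2, col=2): c = -0.1050 + 0.0750i → escape time 9
(row=2, col=3): c = 0.1425 + 0.0750i → escape time 9
(row=2, col=4): c = 0.3900 + 0.0750i → escape time 8
(row=3, col=0): c = -0.6000 + -0.3225i → escape time 9
(row=3, col=1): c = -0.3525 + -0.3225i → escape time 9
(row=3, col=2): c = -0.1050 + -0.3225i → escape time 9
(row=3, col=3): c = 0.1425 + -0.3225i → escape time 9
(row=3, col=4): c = 0.3900 + -0.3225i → escape time 9
(row=4, col=0): c = -0.6000 + -0.7200i → escape time 6
(row=4, col=1): c = -0.3525 + -0.7200i → escape time 8
(row=4, col=2): c = -0.1050 + -0.7200i → escape time 9
(row=4, col=3): c = 0.1425 + -0.7200i → escape time 7
(row=4, col=4): c = 0.3900 + -0.7200i → escape time 5

Answer: 46954
99997
99998
99999
68975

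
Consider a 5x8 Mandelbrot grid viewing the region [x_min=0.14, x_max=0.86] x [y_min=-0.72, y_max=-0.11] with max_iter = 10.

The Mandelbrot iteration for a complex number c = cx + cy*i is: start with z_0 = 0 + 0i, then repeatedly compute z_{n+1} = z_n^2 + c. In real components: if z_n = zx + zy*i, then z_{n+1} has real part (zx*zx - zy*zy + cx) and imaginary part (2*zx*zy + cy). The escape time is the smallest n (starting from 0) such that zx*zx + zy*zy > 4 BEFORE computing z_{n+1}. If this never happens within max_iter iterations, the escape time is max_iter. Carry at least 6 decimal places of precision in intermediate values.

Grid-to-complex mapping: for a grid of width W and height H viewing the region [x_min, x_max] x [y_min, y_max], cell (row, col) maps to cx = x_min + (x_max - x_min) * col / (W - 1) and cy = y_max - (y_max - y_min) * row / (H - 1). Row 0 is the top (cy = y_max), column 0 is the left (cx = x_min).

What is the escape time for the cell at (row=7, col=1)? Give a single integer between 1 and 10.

Answer: 6

Derivation:
z_0 = 0 + 0i, c = 0.3200 + -0.7200i
Iter 1: z = 0.3200 + -0.7200i, |z|^2 = 0.6208
Iter 2: z = -0.0960 + -1.1808i, |z|^2 = 1.4035
Iter 3: z = -1.0651 + -0.4933i, |z|^2 = 1.3777
Iter 4: z = 1.2110 + 0.3308i, |z|^2 = 1.5760
Iter 5: z = 1.6772 + 0.0812i, |z|^2 = 2.8197
Iter 6: z = 3.1265 + -0.4477i, |z|^2 = 9.9755
Escaped at iteration 6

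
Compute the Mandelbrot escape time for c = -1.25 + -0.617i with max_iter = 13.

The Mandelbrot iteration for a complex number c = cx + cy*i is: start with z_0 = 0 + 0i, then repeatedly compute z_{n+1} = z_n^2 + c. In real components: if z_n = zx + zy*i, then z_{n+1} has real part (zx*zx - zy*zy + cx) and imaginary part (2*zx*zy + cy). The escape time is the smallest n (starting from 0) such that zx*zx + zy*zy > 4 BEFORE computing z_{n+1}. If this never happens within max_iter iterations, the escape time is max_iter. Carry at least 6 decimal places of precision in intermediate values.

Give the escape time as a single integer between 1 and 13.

z_0 = 0 + 0i, c = -1.2500 + -0.6170i
Iter 1: z = -1.2500 + -0.6170i, |z|^2 = 1.9432
Iter 2: z = -0.0682 + 0.9255i, |z|^2 = 0.8612
Iter 3: z = -2.1019 + -0.7432i, |z|^2 = 4.9704
Escaped at iteration 3

Answer: 3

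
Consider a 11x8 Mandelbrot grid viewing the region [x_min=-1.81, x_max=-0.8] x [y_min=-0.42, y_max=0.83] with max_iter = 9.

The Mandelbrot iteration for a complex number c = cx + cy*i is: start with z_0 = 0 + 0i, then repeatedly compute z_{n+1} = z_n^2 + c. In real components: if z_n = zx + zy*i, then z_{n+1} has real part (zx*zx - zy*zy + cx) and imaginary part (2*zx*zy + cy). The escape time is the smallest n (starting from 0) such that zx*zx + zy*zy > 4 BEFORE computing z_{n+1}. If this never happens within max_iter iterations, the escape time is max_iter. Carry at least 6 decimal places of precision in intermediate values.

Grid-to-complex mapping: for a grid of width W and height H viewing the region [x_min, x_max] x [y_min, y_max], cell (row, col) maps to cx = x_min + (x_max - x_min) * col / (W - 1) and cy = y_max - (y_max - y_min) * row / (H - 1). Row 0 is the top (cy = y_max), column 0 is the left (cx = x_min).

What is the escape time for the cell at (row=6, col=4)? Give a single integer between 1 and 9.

z_0 = 0 + 0i, c = -1.4060 + -0.2414i
Iter 1: z = -1.4060 + -0.2414i, |z|^2 = 2.0351
Iter 2: z = 0.5125 + 0.4375i, |z|^2 = 0.4541
Iter 3: z = -1.3347 + 0.2070i, |z|^2 = 1.8242
Iter 4: z = 0.3325 + -0.7940i, |z|^2 = 0.7410
Iter 5: z = -1.9259 + -0.7695i, |z|^2 = 4.3013
Escaped at iteration 5

Answer: 5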